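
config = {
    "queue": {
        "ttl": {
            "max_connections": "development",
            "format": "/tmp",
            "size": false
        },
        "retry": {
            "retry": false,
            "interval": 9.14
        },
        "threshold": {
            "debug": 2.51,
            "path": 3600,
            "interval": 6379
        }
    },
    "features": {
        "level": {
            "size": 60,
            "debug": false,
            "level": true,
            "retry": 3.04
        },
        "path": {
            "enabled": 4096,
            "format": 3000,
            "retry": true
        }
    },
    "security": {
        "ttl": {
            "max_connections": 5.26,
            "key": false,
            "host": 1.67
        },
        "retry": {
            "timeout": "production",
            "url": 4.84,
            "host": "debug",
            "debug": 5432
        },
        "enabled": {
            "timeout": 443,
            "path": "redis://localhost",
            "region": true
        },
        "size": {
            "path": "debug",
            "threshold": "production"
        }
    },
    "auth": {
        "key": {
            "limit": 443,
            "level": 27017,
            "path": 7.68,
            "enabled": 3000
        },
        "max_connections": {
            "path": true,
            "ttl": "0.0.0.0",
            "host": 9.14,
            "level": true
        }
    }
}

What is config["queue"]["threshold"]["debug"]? 2.51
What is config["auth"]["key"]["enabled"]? 3000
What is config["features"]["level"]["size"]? 60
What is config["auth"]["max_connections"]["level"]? True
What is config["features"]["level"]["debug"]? False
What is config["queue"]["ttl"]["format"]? "/tmp"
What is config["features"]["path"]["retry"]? True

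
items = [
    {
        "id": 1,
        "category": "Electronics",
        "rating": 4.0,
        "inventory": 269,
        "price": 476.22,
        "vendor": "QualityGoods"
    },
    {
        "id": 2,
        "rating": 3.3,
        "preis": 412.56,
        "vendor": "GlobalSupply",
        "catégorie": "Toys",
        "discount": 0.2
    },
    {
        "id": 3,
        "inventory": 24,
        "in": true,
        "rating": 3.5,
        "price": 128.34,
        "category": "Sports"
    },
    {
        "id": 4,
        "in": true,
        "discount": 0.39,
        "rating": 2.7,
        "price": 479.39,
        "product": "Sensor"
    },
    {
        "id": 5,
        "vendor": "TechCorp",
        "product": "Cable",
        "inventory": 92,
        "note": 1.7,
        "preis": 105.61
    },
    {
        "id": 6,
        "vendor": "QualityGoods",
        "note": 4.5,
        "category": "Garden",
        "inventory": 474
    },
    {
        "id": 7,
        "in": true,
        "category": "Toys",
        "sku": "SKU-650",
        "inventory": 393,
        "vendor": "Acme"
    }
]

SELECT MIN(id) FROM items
1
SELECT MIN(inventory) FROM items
24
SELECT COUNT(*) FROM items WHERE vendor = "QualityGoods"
2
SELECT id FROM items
[1, 2, 3, 4, 5, 6, 7]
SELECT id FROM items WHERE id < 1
[]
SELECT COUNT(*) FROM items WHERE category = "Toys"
1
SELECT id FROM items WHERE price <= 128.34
[3]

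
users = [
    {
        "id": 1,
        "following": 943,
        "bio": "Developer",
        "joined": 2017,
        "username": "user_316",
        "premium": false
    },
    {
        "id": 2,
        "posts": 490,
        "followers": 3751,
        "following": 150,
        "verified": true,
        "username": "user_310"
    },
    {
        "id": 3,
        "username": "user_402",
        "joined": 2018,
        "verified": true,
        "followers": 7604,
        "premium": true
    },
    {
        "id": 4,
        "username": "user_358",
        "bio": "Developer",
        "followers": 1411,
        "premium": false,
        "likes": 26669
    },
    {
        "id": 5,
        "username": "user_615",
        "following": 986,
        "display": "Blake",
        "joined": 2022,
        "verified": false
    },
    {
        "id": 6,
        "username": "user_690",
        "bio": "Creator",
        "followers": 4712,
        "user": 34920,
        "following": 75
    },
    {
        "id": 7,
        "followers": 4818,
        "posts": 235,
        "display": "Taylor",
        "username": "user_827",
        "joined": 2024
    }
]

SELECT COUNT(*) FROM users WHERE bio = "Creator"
1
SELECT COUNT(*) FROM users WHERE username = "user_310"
1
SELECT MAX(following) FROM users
986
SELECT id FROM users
[1, 2, 3, 4, 5, 6, 7]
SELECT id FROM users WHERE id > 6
[7]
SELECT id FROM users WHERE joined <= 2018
[1, 3]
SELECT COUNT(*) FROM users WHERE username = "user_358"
1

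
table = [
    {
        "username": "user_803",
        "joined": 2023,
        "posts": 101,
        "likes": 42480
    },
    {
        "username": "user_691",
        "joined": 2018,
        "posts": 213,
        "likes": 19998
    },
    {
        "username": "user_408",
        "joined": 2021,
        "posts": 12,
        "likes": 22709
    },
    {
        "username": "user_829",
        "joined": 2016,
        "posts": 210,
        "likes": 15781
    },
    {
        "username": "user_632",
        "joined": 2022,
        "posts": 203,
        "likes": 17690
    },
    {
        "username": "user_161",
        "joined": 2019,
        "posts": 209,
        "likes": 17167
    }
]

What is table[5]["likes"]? 17167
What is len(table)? 6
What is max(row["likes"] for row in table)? 42480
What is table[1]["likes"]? 19998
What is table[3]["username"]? "user_829"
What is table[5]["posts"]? 209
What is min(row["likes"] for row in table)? 15781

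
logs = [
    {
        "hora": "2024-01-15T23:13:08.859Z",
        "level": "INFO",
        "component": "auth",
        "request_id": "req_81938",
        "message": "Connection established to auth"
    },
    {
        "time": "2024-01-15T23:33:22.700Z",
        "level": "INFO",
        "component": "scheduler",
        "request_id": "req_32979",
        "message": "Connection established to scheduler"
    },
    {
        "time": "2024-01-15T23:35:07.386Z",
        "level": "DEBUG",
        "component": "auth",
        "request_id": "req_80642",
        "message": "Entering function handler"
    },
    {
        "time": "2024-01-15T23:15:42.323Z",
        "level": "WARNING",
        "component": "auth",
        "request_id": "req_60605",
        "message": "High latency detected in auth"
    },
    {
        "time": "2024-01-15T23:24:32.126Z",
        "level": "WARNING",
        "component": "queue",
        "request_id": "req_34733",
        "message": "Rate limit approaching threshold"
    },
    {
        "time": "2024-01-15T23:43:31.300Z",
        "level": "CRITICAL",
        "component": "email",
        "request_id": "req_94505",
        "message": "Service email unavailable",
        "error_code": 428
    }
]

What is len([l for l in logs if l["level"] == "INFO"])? 2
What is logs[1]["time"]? "2024-01-15T23:33:22.700Z"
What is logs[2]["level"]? "DEBUG"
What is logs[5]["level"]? "CRITICAL"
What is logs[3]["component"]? "auth"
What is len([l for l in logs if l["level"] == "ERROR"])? 0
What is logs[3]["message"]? "High latency detected in auth"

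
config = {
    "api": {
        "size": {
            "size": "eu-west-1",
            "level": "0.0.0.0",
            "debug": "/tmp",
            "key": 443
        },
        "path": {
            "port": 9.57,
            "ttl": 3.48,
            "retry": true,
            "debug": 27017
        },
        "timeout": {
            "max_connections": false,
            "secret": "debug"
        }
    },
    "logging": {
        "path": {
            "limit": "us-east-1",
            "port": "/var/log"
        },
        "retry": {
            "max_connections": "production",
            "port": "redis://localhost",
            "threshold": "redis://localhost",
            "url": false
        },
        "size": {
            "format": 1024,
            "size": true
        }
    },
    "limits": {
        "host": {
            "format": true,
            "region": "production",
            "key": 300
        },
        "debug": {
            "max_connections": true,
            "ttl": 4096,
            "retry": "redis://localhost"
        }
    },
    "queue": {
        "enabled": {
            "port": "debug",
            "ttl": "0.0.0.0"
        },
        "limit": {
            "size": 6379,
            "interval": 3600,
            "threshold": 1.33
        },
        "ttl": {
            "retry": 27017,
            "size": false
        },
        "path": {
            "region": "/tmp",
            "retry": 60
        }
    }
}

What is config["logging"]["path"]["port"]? "/var/log"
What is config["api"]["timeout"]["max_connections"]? False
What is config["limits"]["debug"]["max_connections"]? True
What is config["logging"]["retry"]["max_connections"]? "production"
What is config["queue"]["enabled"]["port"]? "debug"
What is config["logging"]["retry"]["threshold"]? "redis://localhost"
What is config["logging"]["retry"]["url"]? False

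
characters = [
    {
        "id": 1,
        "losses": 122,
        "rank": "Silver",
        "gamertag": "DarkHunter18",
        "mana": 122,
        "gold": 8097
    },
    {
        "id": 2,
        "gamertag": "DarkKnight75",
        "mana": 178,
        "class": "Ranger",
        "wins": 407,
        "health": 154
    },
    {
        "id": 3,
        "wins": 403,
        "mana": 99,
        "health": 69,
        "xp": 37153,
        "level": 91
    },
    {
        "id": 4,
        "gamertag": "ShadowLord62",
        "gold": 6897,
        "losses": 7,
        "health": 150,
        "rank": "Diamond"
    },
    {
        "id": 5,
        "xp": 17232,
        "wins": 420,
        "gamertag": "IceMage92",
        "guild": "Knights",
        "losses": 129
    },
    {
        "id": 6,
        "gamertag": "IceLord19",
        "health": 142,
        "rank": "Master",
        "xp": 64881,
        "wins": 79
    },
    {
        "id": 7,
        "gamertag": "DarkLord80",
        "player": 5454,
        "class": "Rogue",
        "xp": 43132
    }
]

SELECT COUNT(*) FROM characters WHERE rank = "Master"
1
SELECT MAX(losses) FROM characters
129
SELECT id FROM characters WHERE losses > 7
[1, 5]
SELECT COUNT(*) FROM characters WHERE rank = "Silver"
1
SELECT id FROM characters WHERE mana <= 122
[1, 3]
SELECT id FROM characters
[1, 2, 3, 4, 5, 6, 7]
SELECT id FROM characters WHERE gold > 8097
[]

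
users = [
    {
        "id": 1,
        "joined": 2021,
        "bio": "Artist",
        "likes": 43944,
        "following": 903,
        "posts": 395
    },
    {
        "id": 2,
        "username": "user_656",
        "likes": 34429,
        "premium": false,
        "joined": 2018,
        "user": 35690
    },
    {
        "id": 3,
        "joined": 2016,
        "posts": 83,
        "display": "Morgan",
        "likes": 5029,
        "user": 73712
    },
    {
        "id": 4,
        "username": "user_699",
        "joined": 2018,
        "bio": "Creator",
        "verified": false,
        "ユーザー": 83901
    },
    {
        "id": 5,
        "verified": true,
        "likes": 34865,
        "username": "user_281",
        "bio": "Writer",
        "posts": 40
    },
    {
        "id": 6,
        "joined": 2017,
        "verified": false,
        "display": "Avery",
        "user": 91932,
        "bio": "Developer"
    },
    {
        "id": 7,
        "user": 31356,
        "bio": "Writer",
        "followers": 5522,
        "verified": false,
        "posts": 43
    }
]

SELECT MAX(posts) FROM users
395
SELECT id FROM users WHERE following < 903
[]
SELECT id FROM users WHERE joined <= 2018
[2, 3, 4, 6]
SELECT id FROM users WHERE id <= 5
[1, 2, 3, 4, 5]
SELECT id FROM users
[1, 2, 3, 4, 5, 6, 7]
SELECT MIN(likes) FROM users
5029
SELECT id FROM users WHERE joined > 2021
[]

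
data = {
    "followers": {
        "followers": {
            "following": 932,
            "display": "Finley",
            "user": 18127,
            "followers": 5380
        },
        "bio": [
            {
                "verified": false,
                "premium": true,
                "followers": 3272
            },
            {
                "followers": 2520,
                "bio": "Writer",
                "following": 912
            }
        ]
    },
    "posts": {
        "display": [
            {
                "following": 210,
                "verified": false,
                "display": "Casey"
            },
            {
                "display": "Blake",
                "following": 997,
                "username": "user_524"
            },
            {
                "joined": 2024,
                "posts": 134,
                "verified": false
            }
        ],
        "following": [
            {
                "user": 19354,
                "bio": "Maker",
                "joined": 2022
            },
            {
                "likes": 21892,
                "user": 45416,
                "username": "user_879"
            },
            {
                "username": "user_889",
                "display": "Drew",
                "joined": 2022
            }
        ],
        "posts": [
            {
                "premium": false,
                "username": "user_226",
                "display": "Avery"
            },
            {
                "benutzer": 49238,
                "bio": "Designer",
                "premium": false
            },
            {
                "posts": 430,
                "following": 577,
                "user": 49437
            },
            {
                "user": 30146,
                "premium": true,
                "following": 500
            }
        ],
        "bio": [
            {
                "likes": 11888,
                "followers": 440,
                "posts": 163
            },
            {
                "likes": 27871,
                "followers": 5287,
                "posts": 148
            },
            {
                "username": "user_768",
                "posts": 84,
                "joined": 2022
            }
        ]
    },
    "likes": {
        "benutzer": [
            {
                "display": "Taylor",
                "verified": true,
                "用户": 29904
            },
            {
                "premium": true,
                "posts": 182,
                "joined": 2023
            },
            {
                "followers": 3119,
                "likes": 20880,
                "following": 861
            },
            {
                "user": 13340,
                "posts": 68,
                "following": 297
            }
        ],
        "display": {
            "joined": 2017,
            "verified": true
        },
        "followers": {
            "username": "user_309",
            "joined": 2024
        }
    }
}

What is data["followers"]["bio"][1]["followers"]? 2520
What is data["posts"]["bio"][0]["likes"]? 11888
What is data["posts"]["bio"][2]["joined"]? 2022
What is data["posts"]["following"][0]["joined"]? 2022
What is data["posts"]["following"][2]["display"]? "Drew"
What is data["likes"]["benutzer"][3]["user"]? 13340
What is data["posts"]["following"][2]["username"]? "user_889"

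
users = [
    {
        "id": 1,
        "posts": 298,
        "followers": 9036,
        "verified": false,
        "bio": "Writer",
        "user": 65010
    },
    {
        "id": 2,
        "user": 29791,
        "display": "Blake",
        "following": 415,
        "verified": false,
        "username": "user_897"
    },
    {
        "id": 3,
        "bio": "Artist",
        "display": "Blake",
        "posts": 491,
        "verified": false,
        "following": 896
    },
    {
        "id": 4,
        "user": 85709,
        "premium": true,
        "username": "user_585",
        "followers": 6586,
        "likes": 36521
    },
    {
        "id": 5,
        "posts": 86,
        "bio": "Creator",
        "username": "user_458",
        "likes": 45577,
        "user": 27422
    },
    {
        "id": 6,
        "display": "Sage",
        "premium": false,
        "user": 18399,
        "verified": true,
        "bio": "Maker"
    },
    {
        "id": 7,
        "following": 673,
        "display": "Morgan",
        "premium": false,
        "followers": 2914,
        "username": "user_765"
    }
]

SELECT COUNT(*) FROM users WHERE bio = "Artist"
1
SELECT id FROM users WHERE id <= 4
[1, 2, 3, 4]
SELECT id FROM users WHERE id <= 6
[1, 2, 3, 4, 5, 6]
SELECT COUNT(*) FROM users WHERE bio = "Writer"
1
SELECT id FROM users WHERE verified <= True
[1, 2, 3, 6]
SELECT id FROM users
[1, 2, 3, 4, 5, 6, 7]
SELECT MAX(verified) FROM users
True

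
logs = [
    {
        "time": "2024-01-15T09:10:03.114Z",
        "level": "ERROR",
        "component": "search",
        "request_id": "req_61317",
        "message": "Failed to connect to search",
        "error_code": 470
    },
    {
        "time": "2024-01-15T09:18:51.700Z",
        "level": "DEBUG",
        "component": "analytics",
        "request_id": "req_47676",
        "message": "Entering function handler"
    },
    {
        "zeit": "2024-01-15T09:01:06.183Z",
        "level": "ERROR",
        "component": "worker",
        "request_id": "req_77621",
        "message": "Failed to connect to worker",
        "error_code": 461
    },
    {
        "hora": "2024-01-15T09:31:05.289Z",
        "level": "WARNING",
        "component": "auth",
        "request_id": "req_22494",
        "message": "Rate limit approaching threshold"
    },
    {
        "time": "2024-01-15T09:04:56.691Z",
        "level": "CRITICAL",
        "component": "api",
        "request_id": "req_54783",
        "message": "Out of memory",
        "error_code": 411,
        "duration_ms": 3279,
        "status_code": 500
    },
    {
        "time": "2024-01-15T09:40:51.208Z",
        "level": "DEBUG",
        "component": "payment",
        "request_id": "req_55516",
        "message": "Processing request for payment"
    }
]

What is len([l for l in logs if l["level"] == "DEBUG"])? 2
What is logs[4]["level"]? "CRITICAL"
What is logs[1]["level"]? "DEBUG"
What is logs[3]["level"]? "WARNING"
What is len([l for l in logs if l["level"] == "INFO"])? 0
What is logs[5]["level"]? "DEBUG"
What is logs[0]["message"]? "Failed to connect to search"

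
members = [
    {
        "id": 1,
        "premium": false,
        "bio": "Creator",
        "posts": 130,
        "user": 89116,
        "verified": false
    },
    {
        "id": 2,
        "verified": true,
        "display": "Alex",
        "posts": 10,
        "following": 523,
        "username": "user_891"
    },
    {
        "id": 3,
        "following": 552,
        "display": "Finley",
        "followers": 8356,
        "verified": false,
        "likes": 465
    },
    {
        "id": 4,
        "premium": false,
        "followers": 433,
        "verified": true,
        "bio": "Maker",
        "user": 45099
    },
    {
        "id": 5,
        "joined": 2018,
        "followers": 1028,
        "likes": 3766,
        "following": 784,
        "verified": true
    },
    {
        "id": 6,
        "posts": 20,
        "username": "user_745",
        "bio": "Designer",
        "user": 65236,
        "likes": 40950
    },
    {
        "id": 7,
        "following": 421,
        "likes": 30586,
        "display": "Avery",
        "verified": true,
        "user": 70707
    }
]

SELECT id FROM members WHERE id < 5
[1, 2, 3, 4]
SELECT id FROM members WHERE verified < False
[]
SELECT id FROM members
[1, 2, 3, 4, 5, 6, 7]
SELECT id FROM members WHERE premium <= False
[1, 4]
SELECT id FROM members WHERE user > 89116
[]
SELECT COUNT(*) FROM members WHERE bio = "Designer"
1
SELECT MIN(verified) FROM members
False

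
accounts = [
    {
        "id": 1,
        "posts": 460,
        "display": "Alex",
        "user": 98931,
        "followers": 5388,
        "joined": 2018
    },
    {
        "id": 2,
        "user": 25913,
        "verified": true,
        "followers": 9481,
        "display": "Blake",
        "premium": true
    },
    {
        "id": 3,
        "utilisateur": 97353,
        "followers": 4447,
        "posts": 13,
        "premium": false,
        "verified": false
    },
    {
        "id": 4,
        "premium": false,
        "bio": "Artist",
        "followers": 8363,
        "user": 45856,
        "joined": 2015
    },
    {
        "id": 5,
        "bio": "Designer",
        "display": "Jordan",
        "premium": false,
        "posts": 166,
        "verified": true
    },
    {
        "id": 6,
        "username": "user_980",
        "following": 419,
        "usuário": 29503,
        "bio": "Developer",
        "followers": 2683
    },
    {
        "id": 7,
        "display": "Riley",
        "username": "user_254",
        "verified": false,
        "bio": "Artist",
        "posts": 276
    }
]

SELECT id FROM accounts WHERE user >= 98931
[1]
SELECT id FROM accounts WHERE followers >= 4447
[1, 2, 3, 4]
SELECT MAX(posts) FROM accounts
460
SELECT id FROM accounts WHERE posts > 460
[]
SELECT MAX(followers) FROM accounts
9481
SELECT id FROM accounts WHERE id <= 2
[1, 2]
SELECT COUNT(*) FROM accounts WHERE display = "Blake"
1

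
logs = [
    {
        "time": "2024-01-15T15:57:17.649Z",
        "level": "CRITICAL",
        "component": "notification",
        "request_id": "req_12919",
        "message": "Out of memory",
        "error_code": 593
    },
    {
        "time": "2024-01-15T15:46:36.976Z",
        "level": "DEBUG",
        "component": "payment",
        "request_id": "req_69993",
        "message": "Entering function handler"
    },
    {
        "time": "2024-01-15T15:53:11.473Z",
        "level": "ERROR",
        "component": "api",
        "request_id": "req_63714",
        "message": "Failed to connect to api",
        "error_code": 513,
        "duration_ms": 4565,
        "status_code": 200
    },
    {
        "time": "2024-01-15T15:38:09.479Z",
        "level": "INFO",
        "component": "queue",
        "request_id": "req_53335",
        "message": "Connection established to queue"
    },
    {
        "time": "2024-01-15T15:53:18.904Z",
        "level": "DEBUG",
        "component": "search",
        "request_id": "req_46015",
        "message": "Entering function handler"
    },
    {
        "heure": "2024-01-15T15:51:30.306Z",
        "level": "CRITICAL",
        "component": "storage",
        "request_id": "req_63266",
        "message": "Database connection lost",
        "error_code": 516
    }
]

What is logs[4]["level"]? "DEBUG"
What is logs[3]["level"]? "INFO"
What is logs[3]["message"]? "Connection established to queue"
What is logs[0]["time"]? "2024-01-15T15:57:17.649Z"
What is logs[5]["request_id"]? "req_63266"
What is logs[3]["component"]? "queue"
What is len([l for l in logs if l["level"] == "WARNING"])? 0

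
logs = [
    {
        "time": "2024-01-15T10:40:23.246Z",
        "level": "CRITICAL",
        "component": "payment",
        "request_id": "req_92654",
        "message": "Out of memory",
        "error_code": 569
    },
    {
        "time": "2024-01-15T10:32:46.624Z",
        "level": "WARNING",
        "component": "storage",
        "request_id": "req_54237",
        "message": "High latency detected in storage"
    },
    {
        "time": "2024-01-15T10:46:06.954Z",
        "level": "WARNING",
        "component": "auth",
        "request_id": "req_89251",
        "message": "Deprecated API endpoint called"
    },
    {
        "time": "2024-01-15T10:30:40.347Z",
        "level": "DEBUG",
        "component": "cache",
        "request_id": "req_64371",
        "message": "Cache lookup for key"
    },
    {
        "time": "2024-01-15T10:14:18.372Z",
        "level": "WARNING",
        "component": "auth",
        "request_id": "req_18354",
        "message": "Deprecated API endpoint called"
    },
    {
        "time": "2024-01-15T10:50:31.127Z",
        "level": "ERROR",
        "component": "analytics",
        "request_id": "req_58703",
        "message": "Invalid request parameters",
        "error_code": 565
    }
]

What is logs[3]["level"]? "DEBUG"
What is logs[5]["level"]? "ERROR"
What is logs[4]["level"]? "WARNING"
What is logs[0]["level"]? "CRITICAL"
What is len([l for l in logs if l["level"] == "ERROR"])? 1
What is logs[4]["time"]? "2024-01-15T10:14:18.372Z"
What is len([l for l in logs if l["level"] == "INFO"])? 0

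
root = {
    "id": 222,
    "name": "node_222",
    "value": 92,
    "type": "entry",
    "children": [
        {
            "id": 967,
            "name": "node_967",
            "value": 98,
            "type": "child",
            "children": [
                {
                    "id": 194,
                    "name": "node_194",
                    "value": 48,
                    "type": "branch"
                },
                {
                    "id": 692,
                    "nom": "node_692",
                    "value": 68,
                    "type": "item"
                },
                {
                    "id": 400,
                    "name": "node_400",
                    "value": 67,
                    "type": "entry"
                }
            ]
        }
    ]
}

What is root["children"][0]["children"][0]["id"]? 194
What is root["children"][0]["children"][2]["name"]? "node_400"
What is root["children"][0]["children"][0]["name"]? "node_194"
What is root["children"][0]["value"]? 98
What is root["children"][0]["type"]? "child"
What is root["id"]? 222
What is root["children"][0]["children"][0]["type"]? "branch"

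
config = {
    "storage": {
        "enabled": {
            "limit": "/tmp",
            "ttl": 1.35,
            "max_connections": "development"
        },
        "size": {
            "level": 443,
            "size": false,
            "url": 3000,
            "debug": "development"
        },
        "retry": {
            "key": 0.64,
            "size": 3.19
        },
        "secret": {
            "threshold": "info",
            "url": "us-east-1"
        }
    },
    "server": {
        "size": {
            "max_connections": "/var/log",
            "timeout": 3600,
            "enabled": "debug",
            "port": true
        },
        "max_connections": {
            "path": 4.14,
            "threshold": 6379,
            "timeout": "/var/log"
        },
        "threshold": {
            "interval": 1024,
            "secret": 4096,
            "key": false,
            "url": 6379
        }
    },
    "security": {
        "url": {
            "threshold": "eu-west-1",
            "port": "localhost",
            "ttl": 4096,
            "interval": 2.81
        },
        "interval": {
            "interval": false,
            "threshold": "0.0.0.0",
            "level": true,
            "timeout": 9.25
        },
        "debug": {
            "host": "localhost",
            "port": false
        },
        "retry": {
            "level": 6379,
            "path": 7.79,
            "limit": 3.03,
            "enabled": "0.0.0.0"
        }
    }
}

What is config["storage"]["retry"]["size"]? 3.19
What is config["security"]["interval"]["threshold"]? "0.0.0.0"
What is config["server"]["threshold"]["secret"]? 4096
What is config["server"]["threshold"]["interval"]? 1024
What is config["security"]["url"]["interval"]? 2.81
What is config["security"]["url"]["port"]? "localhost"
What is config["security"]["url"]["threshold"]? "eu-west-1"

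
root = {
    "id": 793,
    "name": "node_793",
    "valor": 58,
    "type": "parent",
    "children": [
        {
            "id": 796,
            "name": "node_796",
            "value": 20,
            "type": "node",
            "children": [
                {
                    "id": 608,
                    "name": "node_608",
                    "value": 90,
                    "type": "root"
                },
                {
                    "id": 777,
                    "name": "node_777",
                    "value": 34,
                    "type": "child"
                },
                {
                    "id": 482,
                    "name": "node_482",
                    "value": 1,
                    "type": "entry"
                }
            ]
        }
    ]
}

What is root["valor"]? 58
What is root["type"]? "parent"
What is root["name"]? "node_793"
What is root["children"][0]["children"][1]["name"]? "node_777"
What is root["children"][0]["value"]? 20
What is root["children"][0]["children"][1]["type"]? "child"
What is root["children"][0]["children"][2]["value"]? 1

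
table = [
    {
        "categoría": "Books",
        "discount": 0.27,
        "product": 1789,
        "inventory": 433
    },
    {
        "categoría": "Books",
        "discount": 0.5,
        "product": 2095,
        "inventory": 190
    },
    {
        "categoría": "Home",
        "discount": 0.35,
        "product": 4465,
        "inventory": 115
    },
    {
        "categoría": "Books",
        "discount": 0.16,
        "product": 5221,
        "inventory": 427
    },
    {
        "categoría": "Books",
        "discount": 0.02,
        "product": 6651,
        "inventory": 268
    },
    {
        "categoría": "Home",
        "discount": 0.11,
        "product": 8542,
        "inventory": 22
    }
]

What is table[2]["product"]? 4465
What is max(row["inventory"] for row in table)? 433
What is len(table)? 6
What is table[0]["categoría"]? "Books"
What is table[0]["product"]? 1789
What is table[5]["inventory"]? 22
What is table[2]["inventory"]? 115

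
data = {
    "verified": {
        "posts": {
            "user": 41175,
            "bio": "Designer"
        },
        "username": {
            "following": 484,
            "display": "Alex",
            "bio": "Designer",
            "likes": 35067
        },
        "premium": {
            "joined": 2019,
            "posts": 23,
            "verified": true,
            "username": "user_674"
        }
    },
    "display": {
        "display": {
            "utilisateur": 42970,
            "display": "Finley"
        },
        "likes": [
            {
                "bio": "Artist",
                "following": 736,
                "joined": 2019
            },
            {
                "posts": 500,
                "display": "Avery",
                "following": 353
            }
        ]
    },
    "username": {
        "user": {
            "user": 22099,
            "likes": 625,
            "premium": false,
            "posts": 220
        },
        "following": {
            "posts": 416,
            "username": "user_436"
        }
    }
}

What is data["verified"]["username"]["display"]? "Alex"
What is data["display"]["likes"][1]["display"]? "Avery"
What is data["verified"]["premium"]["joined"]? 2019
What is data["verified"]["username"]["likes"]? 35067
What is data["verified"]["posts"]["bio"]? "Designer"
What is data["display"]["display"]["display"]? "Finley"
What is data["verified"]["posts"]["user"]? 41175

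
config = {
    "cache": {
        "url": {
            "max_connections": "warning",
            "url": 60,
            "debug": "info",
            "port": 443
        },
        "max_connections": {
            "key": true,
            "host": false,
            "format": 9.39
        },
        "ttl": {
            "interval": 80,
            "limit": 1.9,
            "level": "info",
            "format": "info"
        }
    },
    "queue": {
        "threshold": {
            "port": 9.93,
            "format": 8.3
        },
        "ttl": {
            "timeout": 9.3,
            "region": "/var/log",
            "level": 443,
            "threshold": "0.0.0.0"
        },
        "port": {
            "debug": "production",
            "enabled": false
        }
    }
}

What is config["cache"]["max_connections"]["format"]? 9.39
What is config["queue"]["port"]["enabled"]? False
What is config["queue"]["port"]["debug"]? "production"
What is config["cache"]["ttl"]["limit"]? 1.9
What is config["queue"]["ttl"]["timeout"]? 9.3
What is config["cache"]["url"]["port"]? 443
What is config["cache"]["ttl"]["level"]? "info"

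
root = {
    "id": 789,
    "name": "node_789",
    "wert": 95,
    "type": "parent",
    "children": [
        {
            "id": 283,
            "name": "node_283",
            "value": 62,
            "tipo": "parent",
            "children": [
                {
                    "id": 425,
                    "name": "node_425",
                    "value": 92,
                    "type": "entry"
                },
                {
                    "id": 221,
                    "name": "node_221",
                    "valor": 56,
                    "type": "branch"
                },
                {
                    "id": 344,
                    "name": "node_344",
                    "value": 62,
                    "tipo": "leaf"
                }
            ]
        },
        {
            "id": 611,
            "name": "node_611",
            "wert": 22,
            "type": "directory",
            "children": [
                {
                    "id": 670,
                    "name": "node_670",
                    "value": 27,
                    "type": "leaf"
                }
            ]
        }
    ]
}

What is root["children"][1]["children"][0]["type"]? "leaf"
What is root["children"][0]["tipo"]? "parent"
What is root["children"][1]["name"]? "node_611"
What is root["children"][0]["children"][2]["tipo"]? "leaf"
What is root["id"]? 789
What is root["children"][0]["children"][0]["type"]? "entry"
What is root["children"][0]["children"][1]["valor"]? 56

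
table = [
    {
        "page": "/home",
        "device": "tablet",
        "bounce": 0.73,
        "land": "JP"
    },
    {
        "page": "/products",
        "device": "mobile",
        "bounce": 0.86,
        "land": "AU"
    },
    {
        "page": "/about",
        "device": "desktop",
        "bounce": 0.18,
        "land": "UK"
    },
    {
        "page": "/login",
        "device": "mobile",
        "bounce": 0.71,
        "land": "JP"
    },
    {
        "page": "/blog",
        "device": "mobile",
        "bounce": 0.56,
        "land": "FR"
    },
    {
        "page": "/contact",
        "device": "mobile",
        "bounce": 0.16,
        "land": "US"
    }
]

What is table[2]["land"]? "UK"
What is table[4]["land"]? "FR"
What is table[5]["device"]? "mobile"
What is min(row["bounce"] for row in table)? 0.16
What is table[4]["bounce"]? 0.56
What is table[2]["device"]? "desktop"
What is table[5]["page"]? "/contact"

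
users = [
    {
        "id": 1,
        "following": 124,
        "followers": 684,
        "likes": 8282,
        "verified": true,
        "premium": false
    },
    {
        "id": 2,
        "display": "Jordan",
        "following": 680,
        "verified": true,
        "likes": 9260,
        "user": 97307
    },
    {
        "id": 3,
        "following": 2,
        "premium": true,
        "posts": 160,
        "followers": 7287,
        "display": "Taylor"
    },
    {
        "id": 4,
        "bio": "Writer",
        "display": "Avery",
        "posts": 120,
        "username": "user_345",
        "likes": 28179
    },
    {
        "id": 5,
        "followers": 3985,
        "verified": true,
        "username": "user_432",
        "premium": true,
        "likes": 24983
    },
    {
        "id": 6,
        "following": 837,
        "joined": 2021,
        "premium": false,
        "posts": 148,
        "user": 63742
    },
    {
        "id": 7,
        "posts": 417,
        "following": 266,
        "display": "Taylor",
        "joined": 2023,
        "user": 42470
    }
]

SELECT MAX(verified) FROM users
True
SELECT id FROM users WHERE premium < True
[1, 6]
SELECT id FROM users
[1, 2, 3, 4, 5, 6, 7]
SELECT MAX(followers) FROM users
7287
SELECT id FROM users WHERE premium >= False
[1, 3, 5, 6]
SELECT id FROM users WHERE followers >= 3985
[3, 5]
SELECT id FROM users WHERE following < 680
[1, 3, 7]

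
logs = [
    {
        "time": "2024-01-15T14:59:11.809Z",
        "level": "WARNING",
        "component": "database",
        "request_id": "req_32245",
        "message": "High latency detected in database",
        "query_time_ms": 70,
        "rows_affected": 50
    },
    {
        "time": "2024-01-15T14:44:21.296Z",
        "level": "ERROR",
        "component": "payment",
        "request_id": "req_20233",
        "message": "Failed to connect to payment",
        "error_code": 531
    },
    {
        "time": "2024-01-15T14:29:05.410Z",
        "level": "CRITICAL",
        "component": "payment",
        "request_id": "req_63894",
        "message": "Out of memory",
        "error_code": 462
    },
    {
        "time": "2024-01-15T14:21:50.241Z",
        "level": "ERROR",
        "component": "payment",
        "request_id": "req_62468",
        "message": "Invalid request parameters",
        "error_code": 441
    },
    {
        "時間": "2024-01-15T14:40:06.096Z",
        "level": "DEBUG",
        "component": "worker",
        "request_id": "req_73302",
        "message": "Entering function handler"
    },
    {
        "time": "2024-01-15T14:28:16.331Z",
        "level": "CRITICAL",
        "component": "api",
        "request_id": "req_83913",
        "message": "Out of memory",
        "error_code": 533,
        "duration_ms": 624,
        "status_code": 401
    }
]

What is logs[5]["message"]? "Out of memory"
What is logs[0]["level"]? "WARNING"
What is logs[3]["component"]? "payment"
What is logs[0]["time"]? "2024-01-15T14:59:11.809Z"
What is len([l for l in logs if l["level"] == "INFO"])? 0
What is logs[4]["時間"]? "2024-01-15T14:40:06.096Z"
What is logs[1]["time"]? "2024-01-15T14:44:21.296Z"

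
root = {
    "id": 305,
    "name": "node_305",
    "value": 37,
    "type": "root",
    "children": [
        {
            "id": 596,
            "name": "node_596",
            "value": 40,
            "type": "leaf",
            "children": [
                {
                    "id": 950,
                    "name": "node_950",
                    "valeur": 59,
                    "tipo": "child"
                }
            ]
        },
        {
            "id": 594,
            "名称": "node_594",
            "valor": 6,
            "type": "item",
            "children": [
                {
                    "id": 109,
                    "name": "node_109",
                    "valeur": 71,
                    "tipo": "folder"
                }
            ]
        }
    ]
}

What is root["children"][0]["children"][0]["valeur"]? 59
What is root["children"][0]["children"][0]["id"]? 950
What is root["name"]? "node_305"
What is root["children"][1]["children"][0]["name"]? "node_109"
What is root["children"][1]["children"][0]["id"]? 109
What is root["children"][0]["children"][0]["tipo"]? "child"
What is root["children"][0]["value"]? 40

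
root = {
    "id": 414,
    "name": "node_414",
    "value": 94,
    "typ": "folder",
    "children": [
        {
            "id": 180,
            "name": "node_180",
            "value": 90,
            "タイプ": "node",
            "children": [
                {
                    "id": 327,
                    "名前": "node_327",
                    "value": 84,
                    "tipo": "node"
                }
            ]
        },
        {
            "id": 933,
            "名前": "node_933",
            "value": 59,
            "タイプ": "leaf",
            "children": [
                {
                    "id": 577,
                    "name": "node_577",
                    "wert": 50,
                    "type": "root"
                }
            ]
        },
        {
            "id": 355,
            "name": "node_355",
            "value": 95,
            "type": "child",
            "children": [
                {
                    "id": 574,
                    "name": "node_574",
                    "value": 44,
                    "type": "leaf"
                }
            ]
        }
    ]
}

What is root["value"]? 94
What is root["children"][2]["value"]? 95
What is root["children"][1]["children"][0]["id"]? 577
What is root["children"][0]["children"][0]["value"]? 84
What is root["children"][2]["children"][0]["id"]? 574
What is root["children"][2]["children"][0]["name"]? "node_574"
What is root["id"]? 414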